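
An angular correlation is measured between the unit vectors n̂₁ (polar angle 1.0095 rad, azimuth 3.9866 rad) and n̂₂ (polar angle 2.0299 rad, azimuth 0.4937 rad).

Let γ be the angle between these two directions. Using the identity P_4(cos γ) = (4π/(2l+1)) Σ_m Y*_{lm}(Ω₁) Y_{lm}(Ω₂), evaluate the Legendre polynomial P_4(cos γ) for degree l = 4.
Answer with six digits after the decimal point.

0.541783

Expand P_4 via completeness: Σ_{m} conj(Y_{4,m}) at Ω₁ times Y_{4,m} at Ω₂ —
  m=-4: Y*=(-0.220864, -0.053683)  Y=(-0.112346, -0.262784)  product (0.010706, 0.064070)
  m=-3: Y*=(0.332109, -0.230426)  Y=(-0.035794, 0.397983)  product (0.079818, 0.140422)
  m=-2: Y*=(-0.028038, 0.234063)  Y=(0.055480, -0.084056)  product (0.018119, 0.015343)
  m=-1: Y*=(0.143858, 0.162119)  Y=(0.268989, -0.144756)  product (0.062164, 0.022784)
  m=+0: Y*=(-0.284585, -0.000000)  Y=(-0.163077, 0.000000)  product (0.046409, 0.000000)
  m=+1: Y*=(-0.143858, 0.162119)  Y=(-0.268989, -0.144756)  product (0.062164, -0.022784)
  m=+2: Y*=(-0.028038, -0.234063)  Y=(0.055480, 0.084056)  product (0.018119, -0.015343)
  m=+3: Y*=(-0.332109, -0.230426)  Y=(0.035794, 0.397983)  product (0.079818, -0.140422)
  m=+4: Y*=(-0.220864, 0.053683)  Y=(-0.112346, 0.262784)  product (0.010706, -0.064070)
Σ over m = (0.388023, 0.000000); ×(4π/9) → (0.541783, 0.000000). Real part: 0.541783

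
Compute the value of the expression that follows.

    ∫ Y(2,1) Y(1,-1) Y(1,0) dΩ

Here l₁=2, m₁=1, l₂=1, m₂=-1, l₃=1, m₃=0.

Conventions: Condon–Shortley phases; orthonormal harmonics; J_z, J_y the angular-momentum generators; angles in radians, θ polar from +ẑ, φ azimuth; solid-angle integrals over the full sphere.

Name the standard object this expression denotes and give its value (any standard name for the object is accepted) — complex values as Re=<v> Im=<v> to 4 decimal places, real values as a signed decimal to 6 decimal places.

This is a Gaunt coefficient — the integral of a triple product of spherical harmonics over the sphere.
m-sum 0 ✓  L=4 even ✓  1≤1≤3 ✓
Π(2lᵢ+1) = 5×3×3 = 45
triangle coeff Δ(2,1,1) = 1/30
Σ_t [1,1]: t=1:−1/1 = -1/1
(3j)²=2/15 [(2 1 1; 0 0 0)], sign=+1
Σ_t [0,0]: t=0:+1/2 = 1/2
(3j)²=1/10 [(2 1 1; 1 -1 0)], sign=-1
⇒ 4πI² = 3/5
I = (-1)√(3/5/(4π)) = -0.21850969

Gaunt coefficient, -0.218510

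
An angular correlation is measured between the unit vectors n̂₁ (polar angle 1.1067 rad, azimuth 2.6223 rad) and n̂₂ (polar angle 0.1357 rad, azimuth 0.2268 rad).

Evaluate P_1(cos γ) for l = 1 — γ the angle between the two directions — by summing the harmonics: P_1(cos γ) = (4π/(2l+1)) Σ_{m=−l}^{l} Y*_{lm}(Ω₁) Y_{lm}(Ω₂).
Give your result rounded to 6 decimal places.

0.354663

Summing Y*_{l m}(θ₁,φ₁)·Y_{l m}(θ₂,φ₂) over m ∈ [−1, 1]; prefactor 4π/(2·1+1) = 4.188790:
  m=-1: (-0.268221+0.153321i) × (+0.045543-0.010510i) = -0.010604+0.009802i  (running Σ = -0.010604+0.009802i)
  m=0: (+0.218706-0.000000i) × (+0.484111+0.000000i) = +0.105878+0.000000i  (running Σ = +0.095274+0.009802i)
  m=1: (+0.268221+0.153321i) × (-0.045543-0.010510i) = -0.010604-0.009802i  (running Σ = +0.084669+0.000000i)
Total Σ_m = +0.084669+0.000000i. Multiply by 4.188790: +0.354663+0.000000i. P_1(cos γ) = 0.354663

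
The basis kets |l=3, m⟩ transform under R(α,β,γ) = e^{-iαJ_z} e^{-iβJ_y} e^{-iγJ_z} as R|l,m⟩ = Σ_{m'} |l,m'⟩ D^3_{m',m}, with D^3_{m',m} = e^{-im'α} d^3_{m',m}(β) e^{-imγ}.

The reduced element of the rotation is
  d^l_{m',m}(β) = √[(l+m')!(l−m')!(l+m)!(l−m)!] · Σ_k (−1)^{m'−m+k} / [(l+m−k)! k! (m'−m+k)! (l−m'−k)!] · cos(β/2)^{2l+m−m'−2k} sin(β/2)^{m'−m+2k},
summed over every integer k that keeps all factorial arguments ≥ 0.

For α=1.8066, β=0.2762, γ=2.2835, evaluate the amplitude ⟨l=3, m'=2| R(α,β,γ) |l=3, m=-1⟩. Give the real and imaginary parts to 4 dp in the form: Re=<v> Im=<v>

D^3_{2,-1}(1.8066,0.2762,2.2835) = e^{-i·2·1.8066}·d^3_{2,-1}(0.2762)·e^{-i·-1·2.2835}. Compute d first:
With c≡cos(β/2)=0.990479 and s≡sin(β/2)=0.137661, N=[120·1·2·24]^{1/2}=75.894664
The bounds max(0,m−m')=0 and min(l+m,l−m')=1 give 2 terms
  k=0: (−1)^3·75.8947/(12)·0.9905^3·0.1377^3 = -0.016033
  k=1: (−1)^4·75.8947/(24)·0.9905^1·0.1377^5 = +0.000155
d^3_{2,-1}(0.2762) = -0.016033 +0.000155 = -0.015878
Attach z-rotation phases: D = e^{-i(2)(1.8066)}·(-0.015878)·e^{-i(-1)(2.2835)} = -0.003791+0.015418i

Re=-0.0038 Im=0.0154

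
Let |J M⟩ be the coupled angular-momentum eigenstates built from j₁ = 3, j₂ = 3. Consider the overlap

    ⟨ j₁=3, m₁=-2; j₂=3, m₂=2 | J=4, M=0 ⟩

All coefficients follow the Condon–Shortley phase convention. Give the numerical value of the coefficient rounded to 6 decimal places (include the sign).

+√(7/22) ≈ +0.564076

triangle: 2!×4!×4!/11! = 1152/39916800
(j±m)!: 1!×5!×5!×1!×4!×4! = 8294400
prefactor² = (2J+1)×Δ×N² = 165888/77
  k=1: −1/(1!×1!×4!×4!×0!×0!) = -1/576
  k=2: +1/(2!×0!×3!×3!×1!×1!) = 1/72
Σ = 7/576  ⇒  CG² = 165888/77×(7/576)² = 7/22
CG = +√(7/22) = +0.564076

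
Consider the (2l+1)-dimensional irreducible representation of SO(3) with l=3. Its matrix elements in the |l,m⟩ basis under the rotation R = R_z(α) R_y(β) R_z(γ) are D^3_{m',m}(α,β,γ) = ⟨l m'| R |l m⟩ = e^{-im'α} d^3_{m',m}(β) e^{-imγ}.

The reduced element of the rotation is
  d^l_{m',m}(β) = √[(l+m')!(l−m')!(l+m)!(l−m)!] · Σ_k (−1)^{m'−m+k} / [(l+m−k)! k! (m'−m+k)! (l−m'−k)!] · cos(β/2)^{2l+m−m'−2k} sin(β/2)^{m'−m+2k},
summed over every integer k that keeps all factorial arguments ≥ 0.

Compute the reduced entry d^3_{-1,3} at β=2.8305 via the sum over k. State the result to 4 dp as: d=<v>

d=0.0885

d^3_{-1,3}(β=2.8305) via the finite sum:
With c≡cos(β/2)=0.154920 and s≡sin(β/2)=0.987927, N=[2·24·720·1]^{1/2}=185.903201
The bounds max(0,m−m')=4 and min(l+m,l−m')=4 give 1 term
  k=4: (−1)^0·185.9032/(48)·0.1549^2·0.9879^4 = +0.088544
d^3_{-1,3}(2.8305) = +0.088544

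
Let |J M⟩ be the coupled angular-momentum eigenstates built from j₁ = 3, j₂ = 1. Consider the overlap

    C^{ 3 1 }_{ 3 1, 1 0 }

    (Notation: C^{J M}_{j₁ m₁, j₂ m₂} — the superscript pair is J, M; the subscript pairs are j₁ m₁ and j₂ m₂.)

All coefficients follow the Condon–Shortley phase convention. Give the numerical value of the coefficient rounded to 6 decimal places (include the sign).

√[7·1!5!1!/8! · 4!2!1!1!4!2!] = √(48)
  +(−1)^0/∏(0,1,2,1,3,0)! = 1/12  (running 1/12)
  +(−1)^1/∏(1,0,1,0,4,1)! = -1/24  (running 1/24)
⟨..|..⟩ = √(48)·(1/24) = +0.288675

+0.288675  (= +√(1/12))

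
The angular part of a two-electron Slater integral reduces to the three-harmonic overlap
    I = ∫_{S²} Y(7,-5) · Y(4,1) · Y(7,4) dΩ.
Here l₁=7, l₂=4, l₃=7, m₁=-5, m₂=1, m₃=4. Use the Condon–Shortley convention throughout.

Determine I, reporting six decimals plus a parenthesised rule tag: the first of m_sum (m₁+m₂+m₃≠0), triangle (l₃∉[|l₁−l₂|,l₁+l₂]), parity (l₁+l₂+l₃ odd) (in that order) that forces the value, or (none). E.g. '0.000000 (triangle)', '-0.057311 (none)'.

Checks pass: Σm=0; 18 even; l₃=7∈[3,11].
(2·7+1)(2·4+1)(2·7+1) = 2025
Δ: 4! 10! 4! / 19! → 1/58198140
sum: t=0:+1/17418240 t=1:−1/622080 t=2:+1/230400 t=3:−1/622080 t=4:+1/17418240 = 1/806400
3j²(7 4 7; 0 0 0) = Δ·Π!·Σ² = 2268/230945  (sign -1)
sum: t=2:+1/87091200 t=3:−1/8709120 t=4:+1/11612160 = -1/58060800
3j²(7 4 7; -5 1 4) = Δ·Π!·Σ² = 99/117572  (sign +1)
combine: 4πI² = 2025·2268/230945·99/117572 = 295245/17631601
take √, sign -1: I = -0.03650400
No selection rule forces the value: the integral is nonzero (none).

-0.036504 (none)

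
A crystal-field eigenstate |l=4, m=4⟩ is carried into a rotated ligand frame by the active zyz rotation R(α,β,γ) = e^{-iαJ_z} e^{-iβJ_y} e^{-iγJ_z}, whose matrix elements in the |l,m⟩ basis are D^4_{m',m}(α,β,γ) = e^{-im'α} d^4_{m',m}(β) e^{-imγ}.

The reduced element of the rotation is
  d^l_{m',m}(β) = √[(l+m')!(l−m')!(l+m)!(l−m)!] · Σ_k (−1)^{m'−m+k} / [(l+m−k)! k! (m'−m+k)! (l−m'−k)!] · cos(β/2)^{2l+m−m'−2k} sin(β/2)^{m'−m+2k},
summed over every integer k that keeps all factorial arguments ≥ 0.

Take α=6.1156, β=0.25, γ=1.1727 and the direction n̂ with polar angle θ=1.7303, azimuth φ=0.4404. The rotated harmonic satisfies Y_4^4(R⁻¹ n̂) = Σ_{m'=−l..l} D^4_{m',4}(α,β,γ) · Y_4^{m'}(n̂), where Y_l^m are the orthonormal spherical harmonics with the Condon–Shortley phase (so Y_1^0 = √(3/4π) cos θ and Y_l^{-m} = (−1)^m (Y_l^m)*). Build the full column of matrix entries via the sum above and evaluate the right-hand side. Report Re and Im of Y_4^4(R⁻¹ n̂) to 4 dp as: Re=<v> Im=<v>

Need the full column D^4_{m',4} for m'=−4..4 at α=6.1156, β=0.2500, γ=1.1727.
cos(β/2)=0.992198, sin(β/2)=0.124675
d^4_{-4,4}: single k=8 term ⇒ +0.000000;  D = +0.000000+0.000000i
d^4_{-3,4}: single k=7 term ⇒ +0.000001;  D = +0.000001+0.000001i
d^4_{-2,4}: single k=6 term ⇒ +0.000020;  D = +0.000006+0.000019i
d^4_{-1,4}: single k=5 term ⇒ +0.000220;  D = +0.000032+0.000218i
d^4_{0,4}: single k=4 term ⇒ +0.001959;  D = -0.000042+0.001959i
d^4_{1,4}: single k=3 term ⇒ +0.013945;  D = -0.002622+0.013696i
d^4_{2,4}: single k=2 term ⇒ +0.078474;  D = -0.027406+0.073533i
d^4_{3,4}: single k=1 term ⇒ +0.333819;  D = -0.167125+0.288971i
d^4_{4,4}: single k=0 term ⇒ +0.939260;  D = -0.599271+0.723245i
Y_4^{m'}(θ=1.7303,φ=0.4404) and Σ D·Y over m':
  (+0.0000+0.0000i)·(-0.0797-0.4129i)  (+0.0000+0.0000i)·(-0.0473+0.1854i)  (+0.0000+0.0000i)·(-0.1709+0.2071i)  (+0.0000+0.0002i)·(+0.1895-0.0893i)  (-0.0000+0.0020i)·(+0.2397+0.0000i)  (-0.0026+0.0137i)·(-0.1895-0.0893i)  (-0.0274+0.0735i)·(-0.1709-0.2071i)  (-0.1671+0.2890i)·(+0.0473+0.1854i)  (-0.5993+0.7232i)·(-0.0797+0.4129i)
Y_4^4(R⁻¹ n̂) = -0.290639-0.331163i

Re=-0.2906 Im=-0.3312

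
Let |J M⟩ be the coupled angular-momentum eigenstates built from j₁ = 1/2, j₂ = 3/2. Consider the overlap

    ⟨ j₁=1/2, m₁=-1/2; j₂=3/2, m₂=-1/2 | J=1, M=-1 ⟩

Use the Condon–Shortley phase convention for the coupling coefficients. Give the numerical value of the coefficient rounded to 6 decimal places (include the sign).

√[3·1!0!2!/4! · 0!1!1!2!0!2!] = √(1)
  +(−1)^1/∏(1,0,0,0,0,2)! = -1/2  (running -1/2)
⟨..|..⟩ = √(1)·(-1/2) = -0.500000

-0.500000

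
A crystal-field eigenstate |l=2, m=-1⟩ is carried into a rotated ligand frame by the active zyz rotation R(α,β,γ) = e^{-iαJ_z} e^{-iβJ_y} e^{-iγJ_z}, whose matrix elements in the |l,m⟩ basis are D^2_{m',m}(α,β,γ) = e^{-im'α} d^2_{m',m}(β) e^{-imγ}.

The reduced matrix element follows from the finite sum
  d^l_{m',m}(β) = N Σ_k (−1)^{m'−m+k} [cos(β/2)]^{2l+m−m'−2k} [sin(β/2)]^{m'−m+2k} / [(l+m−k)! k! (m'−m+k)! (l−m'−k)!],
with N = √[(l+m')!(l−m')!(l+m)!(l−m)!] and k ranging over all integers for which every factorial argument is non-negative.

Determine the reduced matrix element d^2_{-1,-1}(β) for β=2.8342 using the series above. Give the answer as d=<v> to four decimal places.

d=-0.0681

d^2_{-1,-1}(β=2.8342) via the finite sum:
With c≡cos(β/2)=0.153092 and s≡sin(β/2)=0.988212, N=[1·6·1·6]^{1/2}=6.000000
k∈{0,1} keeps every argument non-negative
  k=0: (−1)^0·6.0000/(6)·0.1531^4·0.9882^0 = +0.000549
  k=1: (−1)^1·6.0000/(2)·0.1531^2·0.9882^2 = -0.068664
d^2_{-1,-1}(2.8342) = +0.000549 -0.068664 = -0.068114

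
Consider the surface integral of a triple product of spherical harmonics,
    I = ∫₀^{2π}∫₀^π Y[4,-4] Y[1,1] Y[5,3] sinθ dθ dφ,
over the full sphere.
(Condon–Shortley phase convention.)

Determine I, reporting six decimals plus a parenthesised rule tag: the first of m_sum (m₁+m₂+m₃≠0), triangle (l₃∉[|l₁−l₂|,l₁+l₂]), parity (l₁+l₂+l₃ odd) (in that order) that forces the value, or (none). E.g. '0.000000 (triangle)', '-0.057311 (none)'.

-0.049106 (none)

Rules hold: Σm=0, L=10 even, 3≤5≤5.
N = 9·3·11 = 297
Δ = 0!·8!·2!/11! = 1/495
Racah Σ t=0..0: t=0:+1/576 = 1/576
⇒ 3j(4 1 5; 0 0 0)² = 5/99, sgn -1
Racah Σ t=0..0: t=0:+1/80640 = 1/80640
⇒ 3j(4 1 5; -4 1 3)² = 1/495, sgn +1
4πI² = N·(3j₀)²·(3jₘ)² = 1/33
I = -1·√(0.030303/4π) = -0.04910640
No selection rule forces the value: the integral is nonzero (none).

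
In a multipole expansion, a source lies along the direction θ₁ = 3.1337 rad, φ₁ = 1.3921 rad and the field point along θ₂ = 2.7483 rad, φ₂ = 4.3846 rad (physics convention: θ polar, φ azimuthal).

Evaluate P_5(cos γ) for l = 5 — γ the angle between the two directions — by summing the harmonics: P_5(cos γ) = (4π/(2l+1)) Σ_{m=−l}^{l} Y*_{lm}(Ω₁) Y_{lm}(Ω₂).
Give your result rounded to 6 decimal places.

0.106735

Addition theorem: P_5(cos γ) = (4π/11) Σ_m Y*_{lm}(Ω₁) Y_{lm}(Ω₂), m = −5…5:
  term(m=-5) = -0.000000-0.000000i   from Y*(Ω₁)=+0.000000+0.000000i, Y(Ω₂)=-0.003828-0.000261i
  term(m=-4) = +0.000000+0.000000i   from Y*(Ω₁)=-0.000000+0.000000i, Y(Ω₂)=-0.007507-0.028261i
  term(m=-3) = -0.000000-0.000000i   from Y*(Ω₁)=-0.000001-0.000001i, Y(Ω₂)=+0.108234-0.072067i
  term(m=-2) = +0.000072+0.000022i   from Y*(Ω₁)=+0.000198-0.000074i, Y(Ω₂)=+0.284189+0.218553i
  term(m=-1) = -0.010653-0.001600i   from Y*(Ω₁)=+0.003594+0.019896i, Y(Ω₂)=-0.171531+0.504419i
  term(m=+0) = +0.114592+0.000000i   from Y*(Ω₁)=-0.935166-0.000000i, Y(Ω₂)=-0.122536+0.000000i
  term(m=+1) = -0.010653+0.001600i   from Y*(Ω₁)=-0.003594+0.019896i, Y(Ω₂)=+0.171531+0.504419i
  term(m=+2) = +0.000072-0.000022i   from Y*(Ω₁)=+0.000198+0.000074i, Y(Ω₂)=+0.284189-0.218553i
  term(m=+3) = -0.000000+0.000000i   from Y*(Ω₁)=+0.000001-0.000001i, Y(Ω₂)=-0.108234-0.072067i
  term(m=+4) = +0.000000-0.000000i   from Y*(Ω₁)=-0.000000-0.000000i, Y(Ω₂)=-0.007507+0.028261i
  term(m=+5) = -0.000000+0.000000i   from Y*(Ω₁)=-0.000000+0.000000i, Y(Ω₂)=+0.003828-0.000261i
Total Σ_m = +0.093431+0.000000i. Multiply by 1.142397: +0.106735+0.000000i. P_5(cos γ) = 0.106735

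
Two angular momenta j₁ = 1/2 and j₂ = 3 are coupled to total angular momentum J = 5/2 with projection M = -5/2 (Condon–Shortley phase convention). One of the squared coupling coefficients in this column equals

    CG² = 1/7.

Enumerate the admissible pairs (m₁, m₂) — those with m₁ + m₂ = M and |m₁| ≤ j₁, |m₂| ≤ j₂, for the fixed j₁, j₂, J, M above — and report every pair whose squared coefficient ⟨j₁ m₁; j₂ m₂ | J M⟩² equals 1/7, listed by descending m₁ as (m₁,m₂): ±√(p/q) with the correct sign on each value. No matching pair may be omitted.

Admissible pairs with m₁+m₂ = M = -5/2: (-1/2,-2), (1/2,-3)
  (m₁,m₂)=(1/2,-3): CG² = 6/7, CG = +√(6/7)
  (m₁,m₂)=(-1/2,-2): CG² = 1/7, CG = −√(1/7)   ← matches the target
Pairs with CG² = 1/7: (-1/2,-2): −√(1/7)

(-1/2,-2): −√(1/7)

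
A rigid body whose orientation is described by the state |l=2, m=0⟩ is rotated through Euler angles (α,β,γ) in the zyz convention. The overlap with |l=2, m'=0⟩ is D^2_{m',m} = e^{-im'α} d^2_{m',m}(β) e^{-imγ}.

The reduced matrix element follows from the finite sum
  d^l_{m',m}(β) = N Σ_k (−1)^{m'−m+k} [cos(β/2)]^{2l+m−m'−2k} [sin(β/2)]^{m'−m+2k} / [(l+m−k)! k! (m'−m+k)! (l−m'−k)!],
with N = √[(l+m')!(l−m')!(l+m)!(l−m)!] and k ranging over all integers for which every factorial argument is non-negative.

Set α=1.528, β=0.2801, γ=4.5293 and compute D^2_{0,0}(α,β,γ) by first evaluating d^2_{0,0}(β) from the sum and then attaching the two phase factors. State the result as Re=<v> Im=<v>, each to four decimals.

First d^2_{0,0}(β=0.2801), then the phase factors e^{-i(0)α} and e^{-i(0)γ}:
c=cos(0.280100/2)=0.990209, s=sin(0.280100/2)=0.139593; N=√[2·2·2·2]=4.000000
The bounds max(0,m−m')=0 and min(l+m,l−m')=2 give 3 terms
  k=0: (−1)^0·4.0000/(4)·0.9902^4·0.1396^0 = +0.961408
  k=1: (−1)^1·4.0000/(1)·0.9902^2·0.1396^2 = -0.076426
  k=2: (−1)^2·4.0000/(4)·0.9902^0·0.1396^4 = +0.000380
d^2_{0,0}(0.2801) = +0.961408 -0.076426 +0.000380 = +0.885362
Attach z-rotation phases: D = e^{-i(0)(1.5280)}·(+0.885362)·e^{-i(0)(4.5293)} = +0.885362+0.000000i

Re=0.8854 Im=0.0000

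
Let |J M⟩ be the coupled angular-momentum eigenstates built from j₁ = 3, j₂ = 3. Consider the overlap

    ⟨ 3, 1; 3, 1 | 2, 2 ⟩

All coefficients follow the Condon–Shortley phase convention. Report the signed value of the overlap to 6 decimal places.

triangle: 4!·2!·2!/9! = 96/362880
(j±m)!: 4!·2!·4!·2!·4!·0! = 55296
prefactor² = (2J+1)·Δ·N² = 512/7
  k=2: +1/(2!·2!·0!·2!·2!·0!) = 1/16
Σ = 1/16  ⇒  CG² = 512/7·(1/16)² = 2/7
CG = +√(2/7) = +0.534522

+0.534522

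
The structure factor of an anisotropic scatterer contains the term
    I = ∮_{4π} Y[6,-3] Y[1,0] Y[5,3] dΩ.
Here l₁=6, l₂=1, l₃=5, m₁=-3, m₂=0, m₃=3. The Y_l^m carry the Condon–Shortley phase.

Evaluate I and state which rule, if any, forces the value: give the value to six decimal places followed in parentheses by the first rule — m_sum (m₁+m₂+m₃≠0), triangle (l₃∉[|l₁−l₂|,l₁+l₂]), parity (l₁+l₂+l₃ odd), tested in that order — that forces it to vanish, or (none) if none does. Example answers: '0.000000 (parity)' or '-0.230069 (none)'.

Rules hold: Σm=0, L=12 even, 5≤5≤7.
N = 13·3·11 = 429
Δ = 2!·10!·0!/13! = 1/858
Racah Σ t=1..1: t=1:−1/14400 = -1/14400
⇒ 3j(6 1 5; 0 0 0)² = 6/143, sgn +1
Racah Σ t=1..1: t=1:−1/80640 = -1/80640
⇒ 3j(6 1 5; -3 0 3)² = 9/286, sgn -1
4πI² = N·(3j₀)²·(3jₘ)² = 81/143
I = -1·√(0.566434/4π) = -0.21230956
No selection rule forces the value: the integral is nonzero (none).

-0.212310 (none)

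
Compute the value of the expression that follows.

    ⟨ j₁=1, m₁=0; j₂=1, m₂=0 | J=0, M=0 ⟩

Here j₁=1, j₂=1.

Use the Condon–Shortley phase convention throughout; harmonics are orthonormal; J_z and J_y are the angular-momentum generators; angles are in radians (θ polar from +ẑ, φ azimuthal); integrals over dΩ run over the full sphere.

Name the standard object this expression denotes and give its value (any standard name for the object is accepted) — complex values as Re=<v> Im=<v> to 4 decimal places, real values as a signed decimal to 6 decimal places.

Clebsch–Gordan coefficient, −√(1/3) ≈ -0.577350

This is a Clebsch–Gordan (vector-coupling) coefficient.
√[1·2!0!0!/3! · 1!1!1!1!0!0!] = √(1/3)
  +(−1)^1/∏(1,1,0,0,0,0)! = -1  (running -1)
⟨..|..⟩ = √(1/3)·(-1) = -0.577350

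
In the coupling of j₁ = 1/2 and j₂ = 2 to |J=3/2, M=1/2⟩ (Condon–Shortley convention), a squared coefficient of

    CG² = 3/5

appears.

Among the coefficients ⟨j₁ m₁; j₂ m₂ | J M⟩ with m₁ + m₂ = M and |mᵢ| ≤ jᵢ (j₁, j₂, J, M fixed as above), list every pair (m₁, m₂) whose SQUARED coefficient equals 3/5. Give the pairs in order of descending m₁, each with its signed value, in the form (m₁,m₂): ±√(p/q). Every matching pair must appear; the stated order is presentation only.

Admissible pairs with m₁+m₂ = M = 1/2: (-1/2,1), (1/2,0)
  (m₁,m₂)=(1/2,0): CG² = 2/5, CG = +√(2/5)
  (m₁,m₂)=(-1/2,1): CG² = 3/5, CG = −√(3/5)   ← matches the target
Pairs with CG² = 3/5: (-1/2,1): −√(3/5)

(-1/2,1): −√(3/5)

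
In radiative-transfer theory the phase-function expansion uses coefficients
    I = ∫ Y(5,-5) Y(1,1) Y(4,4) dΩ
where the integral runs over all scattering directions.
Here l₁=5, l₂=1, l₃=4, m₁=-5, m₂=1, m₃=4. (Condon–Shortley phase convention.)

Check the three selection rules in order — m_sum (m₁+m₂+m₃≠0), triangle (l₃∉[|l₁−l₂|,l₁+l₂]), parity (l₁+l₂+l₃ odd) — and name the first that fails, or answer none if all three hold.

Σmᵢ = 0  ✓
l₃∈[|l₁−l₂|,l₁+l₂]=[4,6], have l₃=4  ✓
Σlᵢ = 10 ⇒ even  ✓

none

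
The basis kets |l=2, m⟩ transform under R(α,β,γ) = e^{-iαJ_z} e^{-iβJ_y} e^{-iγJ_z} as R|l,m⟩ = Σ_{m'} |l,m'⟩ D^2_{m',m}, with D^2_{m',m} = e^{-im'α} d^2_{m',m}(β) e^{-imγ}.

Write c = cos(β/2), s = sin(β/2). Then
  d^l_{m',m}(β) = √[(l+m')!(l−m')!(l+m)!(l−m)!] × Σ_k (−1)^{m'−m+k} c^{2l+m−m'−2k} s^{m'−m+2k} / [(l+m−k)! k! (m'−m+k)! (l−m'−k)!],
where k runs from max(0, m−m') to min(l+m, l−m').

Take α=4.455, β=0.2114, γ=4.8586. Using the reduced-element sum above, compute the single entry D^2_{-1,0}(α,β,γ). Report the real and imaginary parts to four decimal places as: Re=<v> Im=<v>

First d^2_{-1,0}(β=0.2114), then the phase factors e^{-i(-1)α} and e^{-i(0)γ}:
Half-angle: c=0.994419, s=0.105503. N=√(1·6·2·2)=4.898979
Admissible k: 1..2 (factorial args all ≥0)
  k=1: (−1)^0·4.8990/(2)·0.9944^3·0.1055^1 = +0.254126
  k=2: (−1)^1·4.8990/(2)·0.9944^1·0.1055^3 = -0.002861
d^2_{-1,0}(0.2114) = +0.254126 -0.002861 = +0.251266
Attach z-rotation phases: D = e^{-i(-1)(4.4550)}·(+0.251266)·e^{-i(0)(4.8586)} = -0.063961-0.242989i

Re=-0.0640 Im=-0.2430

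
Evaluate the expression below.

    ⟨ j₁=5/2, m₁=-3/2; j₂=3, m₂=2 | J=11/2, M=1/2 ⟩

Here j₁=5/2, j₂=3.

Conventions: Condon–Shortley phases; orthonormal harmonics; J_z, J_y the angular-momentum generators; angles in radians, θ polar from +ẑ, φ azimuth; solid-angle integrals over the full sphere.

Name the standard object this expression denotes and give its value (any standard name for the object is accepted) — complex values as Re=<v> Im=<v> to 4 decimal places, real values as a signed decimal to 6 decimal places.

Clebsch–Gordan coefficient, +√(5/77) ≈ +0.254824

This is a Clebsch–Gordan (vector-coupling) coefficient.
triangle: 0!×5!×6!/12! = 86400/479001600
(j±m)!: 1!×4!×5!×1!×6!×5! = 248832000
prefactor² = (2J+1)×Δ×N² = 41472000/77
  k=0: +1/(0!×0!×4!×5!×1!×1!) = 1/2880
Σ = 1/2880  ⇒  CG² = 41472000/77×(1/2880)² = 5/77
CG = +√(5/77) = +0.254824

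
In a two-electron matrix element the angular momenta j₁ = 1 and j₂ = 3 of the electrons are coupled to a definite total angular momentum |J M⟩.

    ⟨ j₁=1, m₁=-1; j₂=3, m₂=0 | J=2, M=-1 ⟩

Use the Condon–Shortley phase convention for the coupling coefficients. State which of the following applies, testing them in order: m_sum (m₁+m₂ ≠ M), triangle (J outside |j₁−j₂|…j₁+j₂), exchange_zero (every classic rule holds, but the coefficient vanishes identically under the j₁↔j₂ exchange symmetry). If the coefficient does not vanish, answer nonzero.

nonzero

m-sum: m₁+m₂ = -1+0 = -1, M = -1  ✓
triangle: |j₁−j₂| = 2 ≤ J = 2 ≤ j₁+j₂ = 4  ✓
exchange: j₁≠j₂ or m₁≠m₂ — the exchange symmetry imposes no constraint here
value check: CG = +√(1/7) = +0.377964 ≠ 0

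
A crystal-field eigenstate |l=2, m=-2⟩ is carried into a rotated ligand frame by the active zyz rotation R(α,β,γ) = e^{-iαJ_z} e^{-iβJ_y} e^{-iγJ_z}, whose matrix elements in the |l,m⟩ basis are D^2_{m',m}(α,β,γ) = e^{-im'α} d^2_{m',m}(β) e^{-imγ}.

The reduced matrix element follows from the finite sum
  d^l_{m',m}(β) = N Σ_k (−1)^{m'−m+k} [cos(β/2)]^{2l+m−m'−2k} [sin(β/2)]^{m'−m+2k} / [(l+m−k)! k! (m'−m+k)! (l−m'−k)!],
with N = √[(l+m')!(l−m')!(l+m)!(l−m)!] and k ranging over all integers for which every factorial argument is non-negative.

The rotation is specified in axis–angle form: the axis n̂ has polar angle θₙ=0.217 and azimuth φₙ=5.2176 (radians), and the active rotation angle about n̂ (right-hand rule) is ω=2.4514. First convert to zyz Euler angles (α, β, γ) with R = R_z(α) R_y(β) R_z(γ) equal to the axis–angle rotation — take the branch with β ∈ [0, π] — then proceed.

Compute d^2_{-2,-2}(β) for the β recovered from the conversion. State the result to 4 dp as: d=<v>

d=0.9196

Axis–angle → zyz. n̂ = (sinθₙcosφₙ, sinθₙsinφₙ, cosθₙ) = (+0.104204, -0.188404, +0.976548), ω = 2.4514.
R = I cosω + sinω [n̂]ₓ + (1−cosω) n̂n̂ᵀ gives
  R = [-0.751892, -0.656526, +0.060276; +0.586983, -0.708256, -0.392206; +0.300184, -0.259516, +0.917900]
β = atan2(√(R₁₃²+R₂₃²), R₃₃) = 0.408040; α = atan2(R₂₃, R₁₃) mod 2π = 4.864880; γ = atan2(R₃₂, −R₃₁) mod 2π = 3.854458
d^2_{-2,-2}(β=0.4080) via the finite sum:
With c≡cos(β/2)=0.979260 and s≡sin(β/2)=0.202607, N=[1·24·1·24]^{1/2}=24.000000
k∈{0} keeps every argument non-negative
  k=0: (−1)^0·24.0000/(24)·0.9793^4·0.2026^0 = +0.919586
d^2_{-2,-2}(0.4080) = +0.919586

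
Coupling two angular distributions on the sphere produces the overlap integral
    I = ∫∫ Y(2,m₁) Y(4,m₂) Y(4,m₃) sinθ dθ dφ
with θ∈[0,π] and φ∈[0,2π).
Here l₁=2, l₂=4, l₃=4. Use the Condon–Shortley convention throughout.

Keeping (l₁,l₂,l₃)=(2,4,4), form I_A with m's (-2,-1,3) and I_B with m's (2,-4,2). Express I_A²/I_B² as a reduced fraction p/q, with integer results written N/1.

9/4

Shared (l₁,l₂,l₃)=(2,4,4): N and (l;000)² cancel in I_A²/I_B².
A: Δ = 2!·2!·6!/11! = 1/13860; Racah Σ t=2..2: t=2:+1/480 = 1/480; ⇒ 3j(2 4 4; -2 -1 3)² = 3/110, sgn -1
B: Δ = 2!·2!·6!/11! = 1/13860; Racah Σ t=0..0: t=0:+1/2880 = 1/2880; ⇒ 3j(2 4 4; 2 -4 2)² = 2/165, sgn +1
I_A²/I_B² = (3/110)/(2/165) = 9/4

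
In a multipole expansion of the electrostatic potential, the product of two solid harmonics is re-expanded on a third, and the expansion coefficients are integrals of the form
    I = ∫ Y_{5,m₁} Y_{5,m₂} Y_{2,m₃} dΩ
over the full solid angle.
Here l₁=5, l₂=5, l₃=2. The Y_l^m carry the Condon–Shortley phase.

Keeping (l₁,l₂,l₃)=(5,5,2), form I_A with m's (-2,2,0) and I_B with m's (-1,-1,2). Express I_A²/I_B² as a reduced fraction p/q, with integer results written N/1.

Same 5,5,2: normalisation and zero-m 3j drop out of the ratio.
A: Δ: 8! 2! 2! / 13! → 1/38610; sum: t=5:−1/2880 t=6:+1/1440 t=7:−1/20160 = 1/3360; 3j²(5 5 2; -2 2 0) = Δ·Π!·Σ² = 6/715  (sign +1)
B: Δ: 8! 2! 2! / 13! → 1/38610; sum: t=4:+1/2304 = 1/2304; 3j²(5 5 2; -1 -1 2) = Δ·Π!·Σ² = 5/143  (sign +1)
I_A²/I_B² = (6/715)/(5/143) = 6/25

6/25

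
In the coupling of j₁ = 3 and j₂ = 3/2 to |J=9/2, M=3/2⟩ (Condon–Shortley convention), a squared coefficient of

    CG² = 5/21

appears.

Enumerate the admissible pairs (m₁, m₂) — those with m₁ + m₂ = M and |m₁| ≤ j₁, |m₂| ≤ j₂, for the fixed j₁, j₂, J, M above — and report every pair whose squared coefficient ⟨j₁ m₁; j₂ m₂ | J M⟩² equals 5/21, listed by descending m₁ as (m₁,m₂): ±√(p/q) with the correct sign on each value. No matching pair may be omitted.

(0,3/2): +√(5/21)

Admissible pairs with m₁+m₂ = M = 3/2: (0,3/2), (1,1/2), (2,-1/2), (3,-3/2)
  (m₁,m₂)=(3,-3/2): CG² = 1/84, CG = +√(1/84)
  (m₁,m₂)=(2,-1/2): CG² = 3/14, CG = +√(3/14)
  (m₁,m₂)=(1,1/2): CG² = 15/28, CG = +√(15/28)
  (m₁,m₂)=(0,3/2): CG² = 5/21, CG = +√(5/21)   ← matches the target
Pairs with CG² = 5/21: (0,3/2): +√(5/21)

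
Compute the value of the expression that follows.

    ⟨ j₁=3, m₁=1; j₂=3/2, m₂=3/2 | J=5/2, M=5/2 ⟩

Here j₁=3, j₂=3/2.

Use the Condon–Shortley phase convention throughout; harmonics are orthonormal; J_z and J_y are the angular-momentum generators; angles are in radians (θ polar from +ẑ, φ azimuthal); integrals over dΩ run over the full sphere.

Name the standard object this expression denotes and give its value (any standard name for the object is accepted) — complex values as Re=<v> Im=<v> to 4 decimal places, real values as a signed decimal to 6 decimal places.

This is a Clebsch–Gordan (vector-coupling) coefficient.
j₁+j₂−J=2  J+j₁−j₂=4  J−j₁+j₂=1  j₁+j₂+J+1=8
(j₁±m₁, j₂±m₂, J±M) = (4,2,3,0,5,0)
P² = 1728/7
sum k=2..2:
  [2] +1/48 = 1/48
S = 1/48
C² = P²·S² = 3/28 ; C = +0.327327

Clebsch–Gordan coefficient, +√(3/28) ≈ +0.327327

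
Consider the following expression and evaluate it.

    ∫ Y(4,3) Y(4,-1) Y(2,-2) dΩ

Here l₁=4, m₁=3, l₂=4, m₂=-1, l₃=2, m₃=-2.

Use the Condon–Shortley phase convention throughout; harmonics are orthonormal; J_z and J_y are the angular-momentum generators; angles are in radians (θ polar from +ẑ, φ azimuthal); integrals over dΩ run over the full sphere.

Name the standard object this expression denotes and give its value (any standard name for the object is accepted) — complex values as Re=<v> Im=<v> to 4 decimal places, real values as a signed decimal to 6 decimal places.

Gaunt coefficient, +0.159270

This is a Gaunt coefficient — the integral of a triple product of spherical harmonics over the sphere.
m-sum 0 ✓  L=10 even ✓  0≤2≤8 ✓
Π(2lᵢ+1) = 9×9×5 = 405
triangle coeff Δ(4,4,2) = 1/13860
Σ_t [2,4]: t=2:+1/192 t=3:−1/36 t=4:+1/192 = -5/288
(3j)²=20/693 [(4 4 2; 0 0 0)], sign=-1
Σ_t [1,1]: t=1:−1/480 = -1/480
(3j)²=3/110 [(4 4 2; 3 -1 -2)], sign=-1
⇒ 4πI² = 270/847
I = (+1)√(270/847/(4π)) = 0.15927046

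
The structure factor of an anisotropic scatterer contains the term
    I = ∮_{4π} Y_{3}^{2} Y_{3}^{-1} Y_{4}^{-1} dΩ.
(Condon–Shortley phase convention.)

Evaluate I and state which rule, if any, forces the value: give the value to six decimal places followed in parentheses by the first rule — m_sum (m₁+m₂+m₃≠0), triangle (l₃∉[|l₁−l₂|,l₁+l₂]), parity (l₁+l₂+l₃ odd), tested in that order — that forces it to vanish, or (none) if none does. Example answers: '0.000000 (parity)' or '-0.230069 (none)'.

m-sum 0 ✓  L=10 even ✓  0≤4≤6 ✓
Π(2lᵢ+1) = 7×7×9 = 441
triangle coeff Δ(3,3,4) = 1/34650
Σ_t [0,2]: t=0:+1/72 t=1:−1/16 t=2:+1/72 = -5/144
(3j)²=2/77 [(3 3 4; 0 0 0)], sign=-1
Σ_t [0,1]: t=0:+1/48 t=1:−1/144 = 1/72
(3j)²=16/693 [(3 3 4; 2 -1 -1)], sign=-1
⇒ 4πI² = 32/121
I = (+1)√(32/121/(4π)) = 0.14506992
No selection rule forces the value: the integral is nonzero (none).

0.145070 (none)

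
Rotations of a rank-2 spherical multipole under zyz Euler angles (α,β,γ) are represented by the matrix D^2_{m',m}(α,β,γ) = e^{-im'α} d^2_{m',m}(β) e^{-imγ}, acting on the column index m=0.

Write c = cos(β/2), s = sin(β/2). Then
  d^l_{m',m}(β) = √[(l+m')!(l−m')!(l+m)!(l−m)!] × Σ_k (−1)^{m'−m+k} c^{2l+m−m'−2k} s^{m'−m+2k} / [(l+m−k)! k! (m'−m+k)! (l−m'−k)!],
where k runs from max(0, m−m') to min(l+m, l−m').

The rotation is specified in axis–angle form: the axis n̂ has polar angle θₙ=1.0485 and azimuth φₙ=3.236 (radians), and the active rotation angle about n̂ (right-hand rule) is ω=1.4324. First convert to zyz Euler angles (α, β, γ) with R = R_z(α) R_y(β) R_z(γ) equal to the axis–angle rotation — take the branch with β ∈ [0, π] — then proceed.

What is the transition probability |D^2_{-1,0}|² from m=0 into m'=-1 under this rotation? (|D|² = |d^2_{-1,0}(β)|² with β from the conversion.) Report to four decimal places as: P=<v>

P=0.1632

Axis–angle → zyz. n̂ = (sinθₙcosφₙ, sinθₙsinφₙ, cosθₙ) = (-0.862817, -0.081699, +0.498872), ω = 1.4324.
R = I cosω + sinω [n̂]ₓ + (1−cosω) n̂n̂ᵀ gives
  R = [+0.779706, -0.433335, -0.451972; +0.554868, +0.143709, +0.819432; -0.290136, -0.889701, +0.352495]
β = atan2(√(R₁₃²+R₂₃²), R₃₃) = 1.210561; α = atan2(R₂₃, R₁₃) mod 2π = 2.074842; γ = atan2(R₃₂, −R₃₁) mod 2π = 5.027620
First d^2_{-1,0}(β=1.2106), then the phase factors e^{-i(-1)α} and e^{-i(0)γ}:
c=cos(1.210561/2)=0.822343, s=sin(1.210561/2)=0.568993; N=√[1·6·2·2]=4.898979
k∈{1,2} keeps every argument non-negative
  k=1: (−1)^0·4.8990/(2)·0.8223^3·0.5690^1 = +0.775069
  k=2: (−1)^1·4.8990/(2)·0.8223^1·0.5690^3 = -0.371064
d^2_{-1,0}(1.2106) = +0.775069 -0.371064 = +0.404006
|D^2_{-1,0}|² = |d^2_{-1,0}(β)|² = (+0.404006)² = 0.163221 (the z-rotation phases have unit modulus)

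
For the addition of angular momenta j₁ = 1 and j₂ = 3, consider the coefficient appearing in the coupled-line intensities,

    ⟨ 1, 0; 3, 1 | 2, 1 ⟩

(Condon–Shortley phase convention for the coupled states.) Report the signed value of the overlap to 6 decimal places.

-0.617213

√[5·2!0!4!/7! · 1!1!4!2!3!1!] = √(96/7)
  +(−1)^1/∏(1,1,0,3,0,1)! = -1/6  (running -1/6)
⟨..|..⟩ = √(96/7)·(-1/6) = -0.617213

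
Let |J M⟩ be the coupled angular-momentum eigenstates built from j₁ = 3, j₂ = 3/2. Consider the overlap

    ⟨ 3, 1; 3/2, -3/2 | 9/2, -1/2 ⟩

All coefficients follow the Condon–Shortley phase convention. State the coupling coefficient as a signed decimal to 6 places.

triangle: 0!*6!*3!/10! = 4320/3628800
(j±m)!: 4!*2!*0!*3!*4!*5! = 829440
prefactor² = (2J+1)*Δ*N² = 69120/7
  k=0: +1/(0!*0!*2!*0!*4!*3!) = 1/288
Σ = 1/288  ⇒  CG² = 69120/7*(1/288)² = 5/42
CG = +√(5/42) = +0.345033

+√(5/42) = +0.345033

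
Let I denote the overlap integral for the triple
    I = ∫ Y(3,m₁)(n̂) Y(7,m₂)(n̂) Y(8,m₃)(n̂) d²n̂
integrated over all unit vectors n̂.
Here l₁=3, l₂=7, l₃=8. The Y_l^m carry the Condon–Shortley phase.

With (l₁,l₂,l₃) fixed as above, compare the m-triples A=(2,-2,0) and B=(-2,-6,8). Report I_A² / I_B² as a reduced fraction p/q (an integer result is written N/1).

Shared (l₁,l₂,l₃)=(3,7,8): N and (l;000)² cancel in I_A²/I_B².
A: Δ = 2!·4!·12!/19! = 1/5290740; Racah Σ t=0..1: t=0:+1/7257600 t=1:−1/23224320 = 11/116121600; ⇒ 3j(3 7 8; 2 -2 0)² = 121/8398, sgn +1
B: Δ = 2!·4!·12!/19! = 1/5290740; Racah Σ t=1..1: t=1:−1/11496038400 = -1/11496038400; ⇒ 3j(3 7 8; -2 -6 8)² = 65/2907, sgn -1
I_A²/I_B² = (121/8398)/(65/2907) = 1089/1690

1089/1690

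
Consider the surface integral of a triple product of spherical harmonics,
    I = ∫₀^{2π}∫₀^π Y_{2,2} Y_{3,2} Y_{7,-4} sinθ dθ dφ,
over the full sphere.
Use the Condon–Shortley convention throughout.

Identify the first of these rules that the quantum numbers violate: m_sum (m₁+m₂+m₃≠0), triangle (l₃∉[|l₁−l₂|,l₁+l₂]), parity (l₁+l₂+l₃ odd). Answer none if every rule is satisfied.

azimuthal sum: 2 + 2 − 4 = 0  ✓
l₃ must lie in [1,5]; have l₃=7  ✗
L = 2 + 3 + 7 = 12 (even)

triangle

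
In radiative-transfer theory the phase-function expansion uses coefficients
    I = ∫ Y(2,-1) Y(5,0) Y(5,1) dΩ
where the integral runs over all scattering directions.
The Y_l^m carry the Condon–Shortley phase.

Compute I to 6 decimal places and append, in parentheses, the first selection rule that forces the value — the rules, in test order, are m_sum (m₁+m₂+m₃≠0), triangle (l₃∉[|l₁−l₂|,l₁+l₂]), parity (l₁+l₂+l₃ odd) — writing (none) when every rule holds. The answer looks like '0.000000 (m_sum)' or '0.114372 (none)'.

Rules hold: Σm=0, L=12 even, 3≤5≤7.
N = 5·11·11 = 605
Δ = 2!·2!·8!/13! = 1/38610
Racah Σ t=0..2: t=0:+1/2880 t=1:−1/576 t=2:+1/2880 = -1/960
⇒ 3j(2 5 5; 0 0 0)² = 10/429, sgn +1
Racah Σ t=1..2: t=1:−1/1152 t=2:+1/1440 = -1/5760
⇒ 3j(2 5 5; -1 0 1)² = 1/858, sgn -1
4πI² = N·(3j₀)²·(3jₘ)² = 25/1521
I = -1·√(0.0164366/4π) = -0.03616600
No selection rule forces the value: the integral is nonzero (none).

-0.036166 (none)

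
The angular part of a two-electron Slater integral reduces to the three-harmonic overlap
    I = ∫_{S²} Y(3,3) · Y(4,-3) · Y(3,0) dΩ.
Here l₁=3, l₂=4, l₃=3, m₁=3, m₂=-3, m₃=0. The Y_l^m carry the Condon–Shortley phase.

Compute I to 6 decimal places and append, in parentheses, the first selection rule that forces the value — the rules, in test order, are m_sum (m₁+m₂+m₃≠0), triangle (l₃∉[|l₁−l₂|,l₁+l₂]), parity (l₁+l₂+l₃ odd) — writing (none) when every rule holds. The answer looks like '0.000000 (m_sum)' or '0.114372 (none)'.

0.203551 (none)

Checks pass: Σm=0; 10 even; l₃=3∈[1,7].
(2·3+1)(2·4+1)(2·3+1) = 441
Δ: 4! 2! 4! / 11! → 1/34650
sum: t=1:−1/72 t=2:+1/16 t=3:−1/72 = 5/144
3j²(3 4 3; 0 0 0) = Δ·Π!·Σ² = 2/77  (sign -1)
sum: t=0:+1/288 = 1/288
3j²(3 4 3; 3 -3 0) = Δ·Π!·Σ² = 1/22  (sign -1)
combine: 4πI² = 441·2/77·1/22 = 63/121
take √, sign +1: I = 0.20355073
No selection rule forces the value: the integral is nonzero (none).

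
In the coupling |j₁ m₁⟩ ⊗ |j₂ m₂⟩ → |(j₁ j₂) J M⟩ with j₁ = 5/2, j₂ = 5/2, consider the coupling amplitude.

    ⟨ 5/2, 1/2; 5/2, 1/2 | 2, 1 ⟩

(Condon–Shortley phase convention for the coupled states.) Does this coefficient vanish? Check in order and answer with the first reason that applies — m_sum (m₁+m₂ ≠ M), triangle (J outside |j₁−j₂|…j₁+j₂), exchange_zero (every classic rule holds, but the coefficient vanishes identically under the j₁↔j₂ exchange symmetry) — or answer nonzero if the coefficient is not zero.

exchange_zero

m-sum: m₁+m₂ = 1/2+1/2 = 1, M = 1  ✓
triangle: |j₁−j₂| = 0 ≤ J = 2 ≤ j₁+j₂ = 5  ✓
exchange: j₁=j₂ and m₁=m₂, and (−1)^(j₁+j₂−J) = (−1)^3 = −1 forces ⟨j₁m₁;j₂m₂|JM⟩ = −⟨j₂m₂;j₁m₁|JM⟩ = −⟨j₁m₁;j₂m₂|JM⟩ ⇒ the coefficient vanishes identically
Racah sum check: Σ_k collapses to 0 ⇒ CG = 0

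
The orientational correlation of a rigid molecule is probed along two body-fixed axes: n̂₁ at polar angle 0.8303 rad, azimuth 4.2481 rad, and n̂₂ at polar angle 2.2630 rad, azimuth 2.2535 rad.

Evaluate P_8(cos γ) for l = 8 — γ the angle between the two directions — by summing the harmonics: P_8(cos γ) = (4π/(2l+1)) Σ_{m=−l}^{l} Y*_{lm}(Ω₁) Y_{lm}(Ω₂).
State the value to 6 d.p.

Summing Y*_{l m}(θ₁,φ₁)·Y_{l m}(θ₂,φ₂) over m ∈ [−8, 8]; prefactor 4π/(2·8+1) = 0.739198:
  term(m=-8) = (-0.002799, -0.000711)   from Y*(Ω₁)=(-0.038173, 0.024614), Y(Ω₂)=(0.043309, 0.046560)
  term(m=-7) = (-0.006096, -0.034482)   from Y*(Ω₁)=(-0.017970, -0.165081), Y(Ω₂)=(0.210405, -0.014020)
  term(m=-6) = (0.117343, -0.080067)   from Y*(Ω₁)=(0.332547, 0.123602), Y(Ω₂)=(0.231404, -0.326779)
  term(m=-5) = (0.171376, 0.104653)   from Y*(Ω₁)=(-0.336429, 0.313824), Y(Ω₂)=(-0.117227, -0.420420)
  term(m=-4) = (-0.004655, 0.037221)   from Y*(Ω₁)=(-0.074655, -0.253538), Y(Ω₂)=(-0.130120, -0.056675)
  term(m=-3) = (-0.048660, 0.015020)   from Y*(Ω₁)=(-0.175991, -0.031649), Y(Ω₂)=(0.252965, -0.130834)
  term(m=-2) = (-0.076387, -0.086536)   from Y*(Ω₁)=(0.223241, -0.298452), Y(Ω₂)=(0.063163, -0.303192)
  term(m=-1) = (0.000681, -0.001509)   from Y*(Ω₁)=(-0.004821, -0.009627), Y(Ω₂)=(0.097023, 0.119318)
  term(m=+0) = (0.124043, 0.000000)   from Y*(Ω₁)=(0.369813, -0.000000), Y(Ω₂)=(0.335420, 0.000000)
  term(m=+1) = (0.000681, 0.001509)   from Y*(Ω₁)=(0.004821, -0.009627), Y(Ω₂)=(-0.097023, 0.119318)
  term(m=+2) = (-0.076387, 0.086536)   from Y*(Ω₁)=(0.223241, 0.298452), Y(Ω₂)=(0.063163, 0.303192)
  term(m=+3) = (-0.048660, -0.015020)   from Y*(Ω₁)=(0.175991, -0.031649), Y(Ω₂)=(-0.252965, -0.130834)
  term(m=+4) = (-0.004655, -0.037221)   from Y*(Ω₁)=(-0.074655, 0.253538), Y(Ω₂)=(-0.130120, 0.056675)
  term(m=+5) = (0.171376, -0.104653)   from Y*(Ω₁)=(0.336429, 0.313824), Y(Ω₂)=(0.117227, -0.420420)
  term(m=+6) = (0.117343, 0.080067)   from Y*(Ω₁)=(0.332547, -0.123602), Y(Ω₂)=(0.231404, 0.326779)
  term(m=+7) = (-0.006096, 0.034482)   from Y*(Ω₁)=(0.017970, -0.165081), Y(Ω₂)=(-0.210405, -0.014020)
  term(m=+8) = (-0.002799, 0.000711)   from Y*(Ω₁)=(-0.038173, -0.024614), Y(Ω₂)=(0.043309, -0.046560)
Total Σ_m = (0.425648, -0.000000). Multiply by 0.739198: (0.314638, -0.000000). P_8(cos γ) = 0.314638

0.314638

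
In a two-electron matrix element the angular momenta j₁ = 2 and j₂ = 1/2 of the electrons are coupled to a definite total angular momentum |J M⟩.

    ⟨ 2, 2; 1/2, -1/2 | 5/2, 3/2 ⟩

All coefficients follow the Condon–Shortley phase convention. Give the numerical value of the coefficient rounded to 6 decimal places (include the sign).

+0.447214  (= +√(1/5))

triangle: 0!×4!×1!/6! = 24/720
(j±m)!: 4!×0!×0!×1!×4!×1! = 576
prefactor² = (2J+1)×Δ×N² = 576/5
  k=0: +1/(0!×0!×0!×0!×4!×1!) = 1/24
Σ = 1/24  ⇒  CG² = 576/5×(1/24)² = 1/5
CG = +√(1/5) = +0.447214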